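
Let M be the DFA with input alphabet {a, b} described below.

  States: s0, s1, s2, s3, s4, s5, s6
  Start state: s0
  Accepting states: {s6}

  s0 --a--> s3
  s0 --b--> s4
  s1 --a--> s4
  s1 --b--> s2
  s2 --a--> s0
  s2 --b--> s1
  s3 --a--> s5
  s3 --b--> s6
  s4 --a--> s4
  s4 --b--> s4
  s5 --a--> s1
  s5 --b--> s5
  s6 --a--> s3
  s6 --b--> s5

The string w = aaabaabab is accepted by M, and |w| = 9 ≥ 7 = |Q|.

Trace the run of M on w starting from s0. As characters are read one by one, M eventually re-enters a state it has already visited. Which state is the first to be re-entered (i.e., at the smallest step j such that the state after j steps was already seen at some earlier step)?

s0

State sequence: s0 -a-> s3 -a-> s5 -a-> s1 -b-> s2 -a-> s0 -a-> s3 -b-> s6 -a-> s3 -b-> s6
First repeat at step 5: s0 was already visited.

The earliest repeat is at step j = 5: M is in s0, which it already visited at step i = 0.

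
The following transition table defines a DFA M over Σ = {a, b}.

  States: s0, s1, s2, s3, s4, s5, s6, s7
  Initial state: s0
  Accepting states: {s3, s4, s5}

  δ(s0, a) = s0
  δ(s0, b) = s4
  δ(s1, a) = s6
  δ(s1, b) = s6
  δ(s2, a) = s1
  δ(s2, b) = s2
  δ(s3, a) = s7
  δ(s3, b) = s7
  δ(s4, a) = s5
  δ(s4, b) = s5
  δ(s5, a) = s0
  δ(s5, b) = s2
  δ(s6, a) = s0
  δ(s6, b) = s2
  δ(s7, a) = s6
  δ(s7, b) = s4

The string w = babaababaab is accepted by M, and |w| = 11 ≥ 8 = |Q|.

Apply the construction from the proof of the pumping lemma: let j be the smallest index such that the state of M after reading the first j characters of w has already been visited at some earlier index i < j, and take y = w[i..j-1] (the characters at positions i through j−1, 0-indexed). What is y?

Run of M on w = b a b a a b a b a a b:
  step 0: s0  (start)
  step 1: s4  (read b: s0→s4)
  step 2: s5  (read a: s4→s5)
  step 3: s2  (read b: s5→s2)
  step 4: s1  (read a: s2→s1)
  step 5: s6  (read a: s1→s6)
  step 6: s2  (read b: s6→s2)   ← first repeat (s2 seen earlier)
  step 7: s1  (read a: s2→s1)
  step 8: s6  (read b: s1→s6)
  step 9: s0  (read a: s6→s0)
  step 10: s0  (read a: s0→s0)
  step 11: s4  (read b: s0→s4)

So i = 3, j = 6, giving x = w[0:3] = bab, y = w[3:6] = aab, z = w[6:11] = abaab.
Check: |xy| = 6 ≤ 8 and |y| = 3 ≥ 1. Reading y takes M from s2 back to s2, so every xyⁱz is accepted.

aab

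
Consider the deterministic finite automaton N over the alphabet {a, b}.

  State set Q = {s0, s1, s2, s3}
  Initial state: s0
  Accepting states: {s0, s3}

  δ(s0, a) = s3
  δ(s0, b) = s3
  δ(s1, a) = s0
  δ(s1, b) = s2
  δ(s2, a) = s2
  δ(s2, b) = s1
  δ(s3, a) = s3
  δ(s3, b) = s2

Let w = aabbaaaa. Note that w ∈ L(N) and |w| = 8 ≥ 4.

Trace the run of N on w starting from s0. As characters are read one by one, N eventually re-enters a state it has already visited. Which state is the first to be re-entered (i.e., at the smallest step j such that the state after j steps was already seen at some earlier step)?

Run of N on w = a a b b a a a a:
  step 0: s0  (start)
  step 1: s3  (read a: s0→s3)
  step 2: s3  (read a: s3→s3)   ← first repeat (s3 seen earlier)
  step 3: s2  (read b: s3→s2)
  step 4: s1  (read b: s2→s1)
  step 5: s0  (read a: s1→s0)
  step 6: s3  (read a: s0→s3)
  step 7: s3  (read a: s3→s3)
  step 8: s3  (read a: s3→s3)

The earliest repeat is at step j = 2: N is in s3, which it already visited at step i = 1.

s3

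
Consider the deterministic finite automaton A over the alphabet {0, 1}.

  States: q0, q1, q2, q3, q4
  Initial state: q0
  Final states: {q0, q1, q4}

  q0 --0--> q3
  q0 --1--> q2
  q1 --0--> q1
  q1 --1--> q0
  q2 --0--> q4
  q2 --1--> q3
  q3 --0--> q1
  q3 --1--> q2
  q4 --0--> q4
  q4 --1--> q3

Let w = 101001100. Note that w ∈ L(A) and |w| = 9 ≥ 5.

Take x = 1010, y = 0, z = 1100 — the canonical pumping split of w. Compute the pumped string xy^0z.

10101100

xy⁰z = xz = 1010·1100 = 10101100.
Reading y = 0 takes A from q1 back to q1, so after x the machine is still in q1, and z then leads to the accepting state q4. Hence 10101100 ∈ L(A).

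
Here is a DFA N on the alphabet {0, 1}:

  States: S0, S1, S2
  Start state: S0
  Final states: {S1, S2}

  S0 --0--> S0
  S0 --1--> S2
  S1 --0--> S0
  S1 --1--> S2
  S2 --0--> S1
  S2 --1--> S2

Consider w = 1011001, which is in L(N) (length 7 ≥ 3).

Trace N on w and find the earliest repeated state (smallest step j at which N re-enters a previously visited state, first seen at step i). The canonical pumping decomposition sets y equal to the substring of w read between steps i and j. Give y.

State sequence: S0 -1-> S2 -0-> S1 -1-> S2 -1-> S2 -0-> S1 -0-> S0 -1-> S2
First repeat at step 3: S2 was already visited.

So i = 1, j = 3, giving x = w[0:1] = 1, y = w[1:3] = 01, z = w[3:7] = 1001.
Check: |xy| = 3 ≤ 3 and |y| = 2 ≥ 1. Reading y takes N from S2 back to S2, so every xyⁱz is accepted.

01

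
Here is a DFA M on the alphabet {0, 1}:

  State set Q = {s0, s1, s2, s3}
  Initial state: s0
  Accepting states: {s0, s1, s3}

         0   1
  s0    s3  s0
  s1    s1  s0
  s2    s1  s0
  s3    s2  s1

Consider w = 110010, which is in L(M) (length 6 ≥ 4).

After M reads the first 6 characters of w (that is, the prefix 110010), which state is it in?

s3

State sequence: s0 -1-> s0 -1-> s0 -0-> s3 -0-> s2 -1-> s0 -0-> s3

After reading 6 characters, M is in state s3.
(This kind of state-tracing is the core of the pumping-lemma construction: with 4 states, pigeonhole forces a repeat within the first 4 steps.)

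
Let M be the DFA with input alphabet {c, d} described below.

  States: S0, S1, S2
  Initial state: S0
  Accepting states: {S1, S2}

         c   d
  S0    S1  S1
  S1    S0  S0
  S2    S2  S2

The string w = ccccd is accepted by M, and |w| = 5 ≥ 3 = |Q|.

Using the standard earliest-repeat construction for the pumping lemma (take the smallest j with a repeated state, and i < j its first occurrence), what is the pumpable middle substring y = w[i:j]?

Run of M on w = c c c c d:
  step 0: S0  (start)
  step 1: S1  (read c: S0→S1)
  step 2: S0  (read c: S1→S0)   ← first repeat (S0 seen earlier)
  step 3: S1  (read c: S0→S1)
  step 4: S0  (read c: S1→S0)
  step 5: S1  (read d: S0→S1)

So i = 0, j = 2, giving x = w[0:0] = ε, y = w[0:2] = cc, z = w[2:5] = ccd.
Check: |xy| = 2 ≤ 3 and |y| = 2 ≥ 1. Reading y takes M from S0 back to S0, so every xyⁱz is accepted.
Pumping length from the standard proof: p = 3 (the number of states). The repeated state found above gives |xy| = j ≤ 3 and |y| = j − i ≥ 1.

cc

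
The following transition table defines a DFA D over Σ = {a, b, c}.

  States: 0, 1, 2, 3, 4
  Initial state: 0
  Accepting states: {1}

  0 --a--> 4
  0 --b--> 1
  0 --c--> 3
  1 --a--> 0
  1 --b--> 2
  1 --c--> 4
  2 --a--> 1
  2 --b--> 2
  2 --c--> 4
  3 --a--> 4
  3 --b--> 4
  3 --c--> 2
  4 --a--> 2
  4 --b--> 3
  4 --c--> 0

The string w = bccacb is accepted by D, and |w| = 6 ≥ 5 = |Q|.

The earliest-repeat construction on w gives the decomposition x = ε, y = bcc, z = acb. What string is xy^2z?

bccbccacb

xy^2z = ε·bcc·bcc·acb = bccbccacb.
Reading y = bcc takes D from 0 back to 0, so after x·y·y the machine is still in 0, and z then leads to the accepting state 1. Hence bccbccacb ∈ L(D).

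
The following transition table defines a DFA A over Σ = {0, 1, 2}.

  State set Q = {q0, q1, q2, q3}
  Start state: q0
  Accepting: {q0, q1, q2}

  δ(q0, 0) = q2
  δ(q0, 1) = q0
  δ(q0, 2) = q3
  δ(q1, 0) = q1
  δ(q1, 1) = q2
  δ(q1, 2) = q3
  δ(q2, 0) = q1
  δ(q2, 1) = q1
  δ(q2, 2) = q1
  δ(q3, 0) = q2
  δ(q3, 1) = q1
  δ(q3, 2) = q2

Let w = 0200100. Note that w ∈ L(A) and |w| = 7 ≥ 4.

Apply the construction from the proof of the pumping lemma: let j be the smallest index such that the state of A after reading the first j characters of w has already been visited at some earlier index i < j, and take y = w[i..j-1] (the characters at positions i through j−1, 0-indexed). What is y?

Run of A on w = 0 2 0 0 1 0 0:
  step 0: q0  (start)
  step 1: q2  (read 0: q0→q2)
  step 2: q1  (read 2: q2→q1)
  step 3: q1  (read 0: q1→q1)   ← first repeat (q1 seen earlier)
  step 4: q1  (read 0: q1→q1)
  step 5: q2  (read 1: q1→q2)
  step 6: q1  (read 0: q2→q1)
  step 7: q1  (read 0: q1→q1)

So i = 2, j = 3, giving x = w[0:2] = 02, y = w[2:3] = 0, z = w[3:7] = 0100.
Check: |xy| = 3 ≤ 4 and |y| = 1 ≥ 1. Reading y takes A from q1 back to q1, so every xyⁱz is accepted.
Since A has 4 states, any run of length ≥ 4 visits 4+1 states, so by pigeonhole some state repeats within the first 4 steps — that repeat gives the pumpable loop.

0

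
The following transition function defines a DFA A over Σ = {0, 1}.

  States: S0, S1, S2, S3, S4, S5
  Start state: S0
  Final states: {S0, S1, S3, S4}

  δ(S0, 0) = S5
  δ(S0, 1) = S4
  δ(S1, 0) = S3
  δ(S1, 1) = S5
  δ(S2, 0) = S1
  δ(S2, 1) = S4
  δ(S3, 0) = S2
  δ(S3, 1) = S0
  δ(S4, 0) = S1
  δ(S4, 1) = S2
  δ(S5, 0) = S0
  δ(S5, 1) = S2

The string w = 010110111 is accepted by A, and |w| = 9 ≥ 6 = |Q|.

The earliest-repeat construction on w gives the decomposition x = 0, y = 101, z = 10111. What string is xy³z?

xy^3z = 0·101·101·101·10111 = 010110110110111.
Reading y = 101 takes A from S5 back to S5, so after x·y·y·y the machine is still in S5, and z then leads to the accepting state S4. Hence 010110110110111 ∈ L(A).

010110110110111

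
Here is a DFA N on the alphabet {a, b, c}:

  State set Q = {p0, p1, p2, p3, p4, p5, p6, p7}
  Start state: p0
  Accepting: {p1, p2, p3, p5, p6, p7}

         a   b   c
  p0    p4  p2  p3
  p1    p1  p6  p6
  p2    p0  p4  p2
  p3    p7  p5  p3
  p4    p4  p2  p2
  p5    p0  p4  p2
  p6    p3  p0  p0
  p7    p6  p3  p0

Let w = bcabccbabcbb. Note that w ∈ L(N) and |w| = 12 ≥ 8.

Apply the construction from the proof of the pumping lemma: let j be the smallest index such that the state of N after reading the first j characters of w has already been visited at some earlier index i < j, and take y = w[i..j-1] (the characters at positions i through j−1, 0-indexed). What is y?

State sequence: p0 -b-> p2 -c-> p2 -a-> p0 -b-> p2 -c-> p2 -c-> p2 -b-> p4 -a-> p4 -b-> p2 -c-> p2 -b-> p4 -b-> p2
First repeat at step 2: p2 was already visited.

So i = 1, j = 2, giving x = w[0:1] = b, y = w[1:2] = c, z = w[2:12] = abccbabcbb.
Check: |xy| = 2 ≤ 8 and |y| = 1 ≥ 1. Reading y takes N from p2 back to p2, so every xyⁱz is accepted.
Since N has 8 states, any run of length ≥ 8 visits 8+1 states, so by pigeonhole some state repeats within the first 8 steps — that repeat gives the pumpable loop.

c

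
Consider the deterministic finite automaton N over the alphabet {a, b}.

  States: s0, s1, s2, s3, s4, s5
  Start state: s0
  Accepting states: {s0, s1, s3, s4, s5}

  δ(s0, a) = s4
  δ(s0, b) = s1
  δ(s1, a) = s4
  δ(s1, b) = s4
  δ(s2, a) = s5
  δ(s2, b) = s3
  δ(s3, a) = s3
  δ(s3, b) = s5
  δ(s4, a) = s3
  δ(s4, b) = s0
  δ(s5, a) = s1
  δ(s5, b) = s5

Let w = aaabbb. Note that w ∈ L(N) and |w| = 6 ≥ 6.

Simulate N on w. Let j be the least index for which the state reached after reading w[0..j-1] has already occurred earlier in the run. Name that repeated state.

s3

State sequence: s0 -a-> s4 -a-> s3 -a-> s3 -b-> s5 -b-> s5 -b-> s5
First repeat at step 3: s3 was already visited.

The earliest repeat is at step j = 3: N is in s3, which it already visited at step i = 2.
Since N has 6 states, any run of length ≥ 6 visits 6+1 states, so by pigeonhole some state repeats within the first 6 steps — that repeat gives the pumpable loop.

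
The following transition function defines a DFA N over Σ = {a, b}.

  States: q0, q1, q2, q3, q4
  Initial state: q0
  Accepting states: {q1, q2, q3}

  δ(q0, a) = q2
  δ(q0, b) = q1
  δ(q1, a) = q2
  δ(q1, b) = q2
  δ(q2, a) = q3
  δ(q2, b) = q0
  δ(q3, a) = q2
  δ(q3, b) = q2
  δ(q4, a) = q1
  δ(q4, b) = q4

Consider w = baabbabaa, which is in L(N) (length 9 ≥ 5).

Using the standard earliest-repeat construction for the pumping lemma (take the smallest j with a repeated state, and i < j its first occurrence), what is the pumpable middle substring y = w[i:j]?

ab

Run of N on w = b a a b b a b a a:
  step 0: q0  (start)
  step 1: q1  (read b: q0→q1)
  step 2: q2  (read a: q1→q2)
  step 3: q3  (read a: q2→q3)
  step 4: q2  (read b: q3→q2)   ← first repeat (q2 seen earlier)
  step 5: q0  (read b: q2→q0)
  step 6: q2  (read a: q0→q2)
  step 7: q0  (read b: q2→q0)
  step 8: q2  (read a: q0→q2)
  step 9: q3  (read a: q2→q3)

So i = 2, j = 4, giving x = w[0:2] = ba, y = w[2:4] = ab, z = w[4:9] = babaa.
Check: |xy| = 4 ≤ 5 and |y| = 2 ≥ 1. Reading y takes N from q2 back to q2, so every xyⁱz is accepted.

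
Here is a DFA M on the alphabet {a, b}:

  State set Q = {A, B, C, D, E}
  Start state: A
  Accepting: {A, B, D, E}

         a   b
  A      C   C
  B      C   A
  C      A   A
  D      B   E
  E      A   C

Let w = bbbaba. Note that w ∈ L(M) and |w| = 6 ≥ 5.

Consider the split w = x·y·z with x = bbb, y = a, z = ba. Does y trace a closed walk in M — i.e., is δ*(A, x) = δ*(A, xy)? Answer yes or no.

no

State sequence: A -b-> C -b-> A -b-> C -a-> A

After x (step 3): C. After xy (step 4): A.
They differ (C ≠ A), so y is not a cycle from the state after x; this split is not the one the pumping-lemma construction produces, and pumping y need not keep the string in L(M).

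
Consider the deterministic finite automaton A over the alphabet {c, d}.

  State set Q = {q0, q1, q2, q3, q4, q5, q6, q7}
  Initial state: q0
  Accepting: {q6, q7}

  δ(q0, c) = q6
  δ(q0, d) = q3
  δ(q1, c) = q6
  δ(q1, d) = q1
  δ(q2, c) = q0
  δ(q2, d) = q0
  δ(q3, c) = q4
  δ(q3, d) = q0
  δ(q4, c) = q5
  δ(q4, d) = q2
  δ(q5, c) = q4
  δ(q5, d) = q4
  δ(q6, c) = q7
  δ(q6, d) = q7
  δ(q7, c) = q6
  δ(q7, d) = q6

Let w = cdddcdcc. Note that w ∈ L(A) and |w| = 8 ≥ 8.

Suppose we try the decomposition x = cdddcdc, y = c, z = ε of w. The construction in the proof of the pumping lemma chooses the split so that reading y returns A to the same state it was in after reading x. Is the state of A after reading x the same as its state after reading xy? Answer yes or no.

Run of A on the first 8 characters of w = c d d d c d c c:
  step 0: q0  (start)
  step 1: q6  (read c: q0→q6)
  step 2: q7  (read d: q6→q7)
  step 3: q6  (read d: q7→q6)
  step 4: q7  (read d: q6→q7)
  step 5: q6  (read c: q7→q6)
  step 6: q7  (read d: q6→q7)
  step 7: q6  (read c: q7→q6)
  step 8: q7  (read c: q6→q7)

After x (step 7): q6. After xy (step 8): q7.
They differ (q6 ≠ q7), so y is not a cycle from the state after x; this split is not the one the pumping-lemma construction produces, and pumping y need not keep the string in L(A).

no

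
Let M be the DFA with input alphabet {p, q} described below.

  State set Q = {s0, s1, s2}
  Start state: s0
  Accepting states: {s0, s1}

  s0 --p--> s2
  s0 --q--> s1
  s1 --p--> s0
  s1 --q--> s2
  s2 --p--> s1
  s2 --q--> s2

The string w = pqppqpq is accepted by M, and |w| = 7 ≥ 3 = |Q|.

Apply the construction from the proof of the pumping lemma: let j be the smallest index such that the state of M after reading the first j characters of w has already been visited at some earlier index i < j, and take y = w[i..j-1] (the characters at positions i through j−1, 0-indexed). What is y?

Run of M on w = p q p p q p q:
  step 0: s0  (start)
  step 1: s2  (read p: s0→s2)
  step 2: s2  (read q: s2→s2)   ← first repeat (s2 seen earlier)
  step 3: s1  (read p: s2→s1)
  step 4: s0  (read p: s1→s0)
  step 5: s1  (read q: s0→s1)
  step 6: s0  (read p: s1→s0)
  step 7: s1  (read q: s0→s1)

So i = 1, j = 2, giving x = w[0:1] = p, y = w[1:2] = q, z = w[2:7] = ppqpq.
Check: |xy| = 2 ≤ 3 and |y| = 1 ≥ 1. Reading y takes M from s2 back to s2, so every xyⁱz is accepted.
The DFA has 3 states, so the proof of the pumping lemma guarantees a repeated state among the first 3+1 visited; the segment between the two visits is the pumpable y.

q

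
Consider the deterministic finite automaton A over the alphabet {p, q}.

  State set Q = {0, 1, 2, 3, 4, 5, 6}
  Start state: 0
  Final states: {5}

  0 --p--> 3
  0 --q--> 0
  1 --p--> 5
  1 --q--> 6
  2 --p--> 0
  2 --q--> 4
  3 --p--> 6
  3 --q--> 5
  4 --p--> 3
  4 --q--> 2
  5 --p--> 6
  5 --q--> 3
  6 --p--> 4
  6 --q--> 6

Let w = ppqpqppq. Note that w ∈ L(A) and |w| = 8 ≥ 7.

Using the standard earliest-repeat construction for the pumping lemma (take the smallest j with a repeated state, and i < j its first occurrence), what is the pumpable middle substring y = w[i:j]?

State sequence: 0 -p-> 3 -p-> 6 -q-> 6 -p-> 4 -q-> 2 -p-> 0 -p-> 3 -q-> 5
First repeat at step 3: 6 was already visited.

So i = 2, j = 3, giving x = w[0:2] = pp, y = w[2:3] = q, z = w[3:8] = pqppq.
Check: |xy| = 3 ≤ 7 and |y| = 1 ≥ 1. Reading y takes A from 6 back to 6, so every xyⁱz is accepted.
Since A has 7 states, any run of length ≥ 7 visits 7+1 states, so by pigeonhole some state repeats within the first 7 steps — that repeat gives the pumpable loop.

q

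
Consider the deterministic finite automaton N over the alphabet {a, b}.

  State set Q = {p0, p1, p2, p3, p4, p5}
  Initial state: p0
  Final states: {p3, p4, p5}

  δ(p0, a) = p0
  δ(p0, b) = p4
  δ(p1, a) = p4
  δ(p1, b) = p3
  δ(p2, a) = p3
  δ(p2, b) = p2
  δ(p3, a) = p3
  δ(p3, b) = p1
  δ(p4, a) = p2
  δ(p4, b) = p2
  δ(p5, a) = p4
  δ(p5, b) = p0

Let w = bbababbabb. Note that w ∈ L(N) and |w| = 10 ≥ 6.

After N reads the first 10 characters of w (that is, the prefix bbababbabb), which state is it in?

p3

Run of N on the first 10 characters of w = b b a b a b b a b b:
  step 0: p0  (start)
  step 1: p4  (read b: p0→p4)
  step 2: p2  (read b: p4→p2)
  step 3: p3  (read a: p2→p3)
  step 4: p1  (read b: p3→p1)
  step 5: p4  (read a: p1→p4)
  step 6: p2  (read b: p4→p2)
  step 7: p2  (read b: p2→p2)
  step 8: p3  (read a: p2→p3)
  step 9: p1  (read b: p3→p1)
  step 10: p3  (read b: p1→p3)

After reading 10 characters, N is in state p3.
(This kind of state-tracing is the core of the pumping-lemma construction: with 6 states, pigeonhole forces a repeat within the first 6 steps.)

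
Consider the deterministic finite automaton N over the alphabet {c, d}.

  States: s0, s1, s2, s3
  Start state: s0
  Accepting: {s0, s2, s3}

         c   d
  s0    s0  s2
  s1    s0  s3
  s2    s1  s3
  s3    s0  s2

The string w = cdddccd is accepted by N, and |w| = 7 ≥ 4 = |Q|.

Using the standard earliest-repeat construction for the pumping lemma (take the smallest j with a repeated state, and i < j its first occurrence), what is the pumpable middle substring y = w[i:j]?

Run of N on w = c d d d c c d:
  step 0: s0  (start)
  step 1: s0  (read c: s0→s0)   ← first repeat (s0 seen earlier)
  step 2: s2  (read d: s0→s2)
  step 3: s3  (read d: s2→s3)
  step 4: s2  (read d: s3→s2)
  step 5: s1  (read c: s2→s1)
  step 6: s0  (read c: s1→s0)
  step 7: s2  (read d: s0→s2)

So i = 0, j = 1, giving x = w[0:0] = ε, y = w[0:1] = c, z = w[1:7] = dddccd.
Check: |xy| = 1 ≤ 4 and |y| = 1 ≥ 1. Reading y takes N from s0 back to s0, so every xyⁱz is accepted.
Since N has 4 states, any run of length ≥ 4 visits 4+1 states, so by pigeonhole some state repeats within the first 4 steps — that repeat gives the pumpable loop.

c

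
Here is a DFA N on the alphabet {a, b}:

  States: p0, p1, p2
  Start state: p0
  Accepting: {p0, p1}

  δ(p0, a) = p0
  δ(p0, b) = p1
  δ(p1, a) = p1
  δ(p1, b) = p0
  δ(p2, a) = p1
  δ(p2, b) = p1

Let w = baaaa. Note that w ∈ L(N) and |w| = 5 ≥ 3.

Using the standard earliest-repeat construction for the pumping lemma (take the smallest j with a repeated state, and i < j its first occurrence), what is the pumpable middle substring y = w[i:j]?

State sequence: p0 -b-> p1 -a-> p1 -a-> p1 -a-> p1 -a-> p1
First repeat at step 2: p1 was already visited.

So i = 1, j = 2, giving x = w[0:1] = b, y = w[1:2] = a, z = w[2:5] = aaa.
Check: |xy| = 2 ≤ 3 and |y| = 1 ≥ 1. Reading y takes N from p1 back to p1, so every xyⁱz is accepted.

a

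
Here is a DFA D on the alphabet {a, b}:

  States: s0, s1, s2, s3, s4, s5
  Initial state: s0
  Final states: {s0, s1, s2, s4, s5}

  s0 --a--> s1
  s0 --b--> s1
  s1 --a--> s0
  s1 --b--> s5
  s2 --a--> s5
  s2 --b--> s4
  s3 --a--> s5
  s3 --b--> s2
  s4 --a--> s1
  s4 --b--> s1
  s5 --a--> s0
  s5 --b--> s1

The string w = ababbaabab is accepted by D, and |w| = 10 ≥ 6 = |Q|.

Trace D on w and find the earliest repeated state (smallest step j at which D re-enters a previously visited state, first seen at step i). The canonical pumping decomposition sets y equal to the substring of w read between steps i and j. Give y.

State sequence: s0 -a-> s1 -b-> s5 -a-> s0 -b-> s1 -b-> s5 -a-> s0 -a-> s1 -b-> s5 -a-> s0 -b-> s1
First repeat at step 3: s0 was already visited.

So i = 0, j = 3, giving x = w[0:0] = ε, y = w[0:3] = aba, z = w[3:10] = bbaabab.
Check: |xy| = 3 ≤ 6 and |y| = 3 ≥ 1. Reading y takes D from s0 back to s0, so every xyⁱz is accepted.

aba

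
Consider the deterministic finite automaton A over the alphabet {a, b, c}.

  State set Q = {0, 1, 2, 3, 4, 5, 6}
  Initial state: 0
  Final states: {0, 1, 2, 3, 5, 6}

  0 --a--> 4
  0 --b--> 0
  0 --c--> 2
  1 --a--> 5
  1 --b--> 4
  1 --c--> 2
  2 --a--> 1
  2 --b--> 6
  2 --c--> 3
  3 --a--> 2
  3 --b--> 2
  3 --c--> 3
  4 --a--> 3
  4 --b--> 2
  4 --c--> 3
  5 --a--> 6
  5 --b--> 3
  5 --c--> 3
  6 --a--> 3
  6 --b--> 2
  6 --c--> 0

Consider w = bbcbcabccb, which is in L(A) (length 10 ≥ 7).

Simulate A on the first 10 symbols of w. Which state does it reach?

2

State sequence: 0 -b-> 0 -b-> 0 -c-> 2 -b-> 6 -c-> 0 -a-> 4 -b-> 2 -c-> 3 -c-> 3 -b-> 2

After reading 10 characters, A is in state 2.
(This kind of state-tracing is the core of the pumping-lemma construction: with 7 states, pigeonhole forces a repeat within the first 7 steps.)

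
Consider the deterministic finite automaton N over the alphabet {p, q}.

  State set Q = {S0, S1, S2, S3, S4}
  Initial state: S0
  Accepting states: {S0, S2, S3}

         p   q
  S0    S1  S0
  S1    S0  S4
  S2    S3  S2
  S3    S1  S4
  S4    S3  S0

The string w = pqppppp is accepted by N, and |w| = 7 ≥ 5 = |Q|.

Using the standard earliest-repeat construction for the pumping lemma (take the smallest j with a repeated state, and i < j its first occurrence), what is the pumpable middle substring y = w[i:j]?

State sequence: S0 -p-> S1 -q-> S4 -p-> S3 -p-> S1 -p-> S0 -p-> S1 -p-> S0
First repeat at step 4: S1 was already visited.

So i = 1, j = 4, giving x = w[0:1] = p, y = w[1:4] = qpp, z = w[4:7] = ppp.
Check: |xy| = 4 ≤ 5 and |y| = 3 ≥ 1. Reading y takes N from S1 back to S1, so every xyⁱz is accepted.

qpp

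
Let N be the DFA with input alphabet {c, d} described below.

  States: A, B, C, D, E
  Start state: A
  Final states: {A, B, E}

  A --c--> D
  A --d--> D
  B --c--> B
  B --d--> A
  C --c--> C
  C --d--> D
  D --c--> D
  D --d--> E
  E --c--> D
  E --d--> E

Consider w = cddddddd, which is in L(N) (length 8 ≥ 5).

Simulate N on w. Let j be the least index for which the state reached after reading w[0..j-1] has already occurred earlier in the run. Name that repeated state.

E

Run of N on w = c d d d d d d d:
  step 0: A  (start)
  step 1: D  (read c: A→D)
  step 2: E  (read d: D→E)
  step 3: E  (read d: E→E)   ← first repeat (E seen earlier)
  step 4: E  (read d: E→E)
  step 5: E  (read d: E→E)
  step 6: E  (read d: E→E)
  step 7: E  (read d: E→E)
  step 8: E  (read d: E→E)

The earliest repeat is at step j = 3: N is in E, which it already visited at step i = 2.
Pumping length from the standard proof: p = 5 (the number of states). The repeated state found above gives |xy| = j ≤ 5 and |y| = j − i ≥ 1.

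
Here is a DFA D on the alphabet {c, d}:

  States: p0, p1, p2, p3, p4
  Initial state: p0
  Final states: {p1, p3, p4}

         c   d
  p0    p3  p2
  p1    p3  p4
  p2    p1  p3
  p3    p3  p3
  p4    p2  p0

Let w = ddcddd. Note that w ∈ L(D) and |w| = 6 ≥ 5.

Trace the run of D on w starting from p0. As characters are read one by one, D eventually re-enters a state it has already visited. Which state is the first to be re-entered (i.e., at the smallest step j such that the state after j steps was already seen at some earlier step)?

p3

State sequence: p0 -d-> p2 -d-> p3 -c-> p3 -d-> p3 -d-> p3 -d-> p3
First repeat at step 3: p3 was already visited.

The earliest repeat is at step j = 3: D is in p3, which it already visited at step i = 2.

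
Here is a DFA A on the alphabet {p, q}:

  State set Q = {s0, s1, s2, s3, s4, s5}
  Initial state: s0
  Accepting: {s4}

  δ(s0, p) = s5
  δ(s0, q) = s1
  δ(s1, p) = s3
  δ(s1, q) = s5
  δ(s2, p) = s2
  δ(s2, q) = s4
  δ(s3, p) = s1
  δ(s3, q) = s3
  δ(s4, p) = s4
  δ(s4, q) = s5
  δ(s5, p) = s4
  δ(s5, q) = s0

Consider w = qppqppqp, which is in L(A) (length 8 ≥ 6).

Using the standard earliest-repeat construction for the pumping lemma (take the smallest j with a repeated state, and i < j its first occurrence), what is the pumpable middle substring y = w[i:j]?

Run of A on w = q p p q p p q p:
  step 0: s0  (start)
  step 1: s1  (read q: s0→s1)
  step 2: s3  (read p: s1→s3)
  step 3: s1  (read p: s3→s1)   ← first repeat (s1 seen earlier)
  step 4: s5  (read q: s1→s5)
  step 5: s4  (read p: s5→s4)
  step 6: s4  (read p: s4→s4)
  step 7: s5  (read q: s4→s5)
  step 8: s4  (read p: s5→s4)

So i = 1, j = 3, giving x = w[0:1] = q, y = w[1:3] = pp, z = w[3:8] = qppqp.
Check: |xy| = 3 ≤ 6 and |y| = 2 ≥ 1. Reading y takes A from s1 back to s1, so every xyⁱz is accepted.

pp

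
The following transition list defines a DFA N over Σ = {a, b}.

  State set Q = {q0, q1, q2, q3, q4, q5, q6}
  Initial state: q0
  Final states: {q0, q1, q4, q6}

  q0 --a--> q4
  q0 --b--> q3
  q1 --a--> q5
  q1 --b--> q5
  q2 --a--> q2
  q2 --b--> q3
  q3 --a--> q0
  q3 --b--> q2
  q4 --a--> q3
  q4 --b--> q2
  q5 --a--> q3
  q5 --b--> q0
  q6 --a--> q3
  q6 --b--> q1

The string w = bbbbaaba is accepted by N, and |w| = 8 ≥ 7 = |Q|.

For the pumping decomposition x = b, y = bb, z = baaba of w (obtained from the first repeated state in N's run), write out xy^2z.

bbbbbbaaba

xy^2z = b·bb·bb·baaba = bbbbbbaaba.
Reading y = bb takes N from q3 back to q3, so after x·y·y the machine is still in q3, and z then leads to the accepting state q0. Hence bbbbbbaaba ∈ L(N).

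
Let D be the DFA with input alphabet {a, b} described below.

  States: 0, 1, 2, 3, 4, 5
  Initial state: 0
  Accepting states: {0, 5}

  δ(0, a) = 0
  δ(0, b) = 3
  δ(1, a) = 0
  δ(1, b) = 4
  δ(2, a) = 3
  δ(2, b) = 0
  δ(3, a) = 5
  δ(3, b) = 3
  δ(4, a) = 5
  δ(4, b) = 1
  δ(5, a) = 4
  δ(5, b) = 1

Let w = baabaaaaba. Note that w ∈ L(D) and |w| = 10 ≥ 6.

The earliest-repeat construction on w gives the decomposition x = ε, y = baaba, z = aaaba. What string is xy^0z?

xy⁰z = xz = ε·aaaba = aaaba.
Reading y = baaba takes D from 0 back to 0, so after x the machine is still in 0, and z then leads to the accepting state 5. Hence aaaba ∈ L(D).

aaaba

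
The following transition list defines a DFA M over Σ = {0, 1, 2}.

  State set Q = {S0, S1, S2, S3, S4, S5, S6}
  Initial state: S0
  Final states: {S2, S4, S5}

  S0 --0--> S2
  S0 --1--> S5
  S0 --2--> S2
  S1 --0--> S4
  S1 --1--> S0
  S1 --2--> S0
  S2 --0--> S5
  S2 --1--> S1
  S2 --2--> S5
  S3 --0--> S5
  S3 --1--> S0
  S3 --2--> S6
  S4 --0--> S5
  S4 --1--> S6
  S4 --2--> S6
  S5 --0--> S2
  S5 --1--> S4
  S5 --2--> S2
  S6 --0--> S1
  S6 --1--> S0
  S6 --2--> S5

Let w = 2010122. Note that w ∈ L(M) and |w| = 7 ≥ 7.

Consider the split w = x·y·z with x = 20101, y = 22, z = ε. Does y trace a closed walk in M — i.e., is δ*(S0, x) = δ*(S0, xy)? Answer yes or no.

no

State sequence: S0 -2-> S2 -0-> S5 -1-> S4 -0-> S5 -1-> S4 -2-> S6 -2-> S5

After x (step 5): S4. After xy (step 7): S5.
They differ (S4 ≠ S5), so y is not a cycle from the state after x; this split is not the one the pumping-lemma construction produces, and pumping y need not keep the string in L(M).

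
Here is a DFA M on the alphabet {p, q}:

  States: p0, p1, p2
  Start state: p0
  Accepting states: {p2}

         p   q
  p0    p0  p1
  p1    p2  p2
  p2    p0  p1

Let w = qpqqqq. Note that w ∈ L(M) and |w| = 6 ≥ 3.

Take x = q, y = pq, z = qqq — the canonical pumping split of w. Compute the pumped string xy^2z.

xy^2z = q·pq·pq·qqq = qpqpqqqq.
Reading y = pq takes M from p1 back to p1, so after x·y·y the machine is still in p1, and z then leads to the accepting state p2. Hence qpqpqqqq ∈ L(M).

qpqpqqqq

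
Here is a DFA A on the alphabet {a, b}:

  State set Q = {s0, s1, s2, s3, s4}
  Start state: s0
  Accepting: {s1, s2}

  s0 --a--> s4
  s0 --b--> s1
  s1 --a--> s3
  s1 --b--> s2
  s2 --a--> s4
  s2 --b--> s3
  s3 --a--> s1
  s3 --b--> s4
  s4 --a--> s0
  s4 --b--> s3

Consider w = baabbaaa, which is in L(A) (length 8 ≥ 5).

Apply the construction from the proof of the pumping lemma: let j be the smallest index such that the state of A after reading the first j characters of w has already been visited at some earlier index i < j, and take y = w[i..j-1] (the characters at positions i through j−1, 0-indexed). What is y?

Run of A on w = b a a b b a a a:
  step 0: s0  (start)
  step 1: s1  (read b: s0→s1)
  step 2: s3  (read a: s1→s3)
  step 3: s1  (read a: s3→s1)   ← first repeat (s1 seen earlier)
  step 4: s2  (read b: s1→s2)
  step 5: s3  (read b: s2→s3)
  step 6: s1  (read a: s3→s1)
  step 7: s3  (read a: s1→s3)
  step 8: s1  (read a: s3→s1)

So i = 1, j = 3, giving x = w[0:1] = b, y = w[1:3] = aa, z = w[3:8] = bbaaa.
Check: |xy| = 3 ≤ 5 and |y| = 2 ≥ 1. Reading y takes A from s1 back to s1, so every xyⁱz is accepted.
Since A has 5 states, any run of length ≥ 5 visits 5+1 states, so by pigeonhole some state repeats within the first 5 steps — that repeat gives the pumpable loop.

aa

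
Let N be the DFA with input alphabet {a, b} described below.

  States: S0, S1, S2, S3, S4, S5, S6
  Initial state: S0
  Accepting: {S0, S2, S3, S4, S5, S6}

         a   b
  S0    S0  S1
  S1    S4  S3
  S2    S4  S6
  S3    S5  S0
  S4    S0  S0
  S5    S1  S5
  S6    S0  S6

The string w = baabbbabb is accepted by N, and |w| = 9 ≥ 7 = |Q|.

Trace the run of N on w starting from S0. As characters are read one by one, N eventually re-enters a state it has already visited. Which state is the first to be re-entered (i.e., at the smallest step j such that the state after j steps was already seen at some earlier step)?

S0

Run of N on w = b a a b b b a b b:
  step 0: S0  (start)
  step 1: S1  (read b: S0→S1)
  step 2: S4  (read a: S1→S4)
  step 3: S0  (read a: S4→S0)   ← first repeat (S0 seen earlier)
  step 4: S1  (read b: S0→S1)
  step 5: S3  (read b: S1→S3)
  step 6: S0  (read b: S3→S0)
  step 7: S0  (read a: S0→S0)
  step 8: S1  (read b: S0→S1)
  step 9: S3  (read b: S1→S3)

The earliest repeat is at step j = 3: N is in S0, which it already visited at step i = 0.
Since N has 7 states, any run of length ≥ 7 visits 7+1 states, so by pigeonhole some state repeats within the first 7 steps — that repeat gives the pumpable loop.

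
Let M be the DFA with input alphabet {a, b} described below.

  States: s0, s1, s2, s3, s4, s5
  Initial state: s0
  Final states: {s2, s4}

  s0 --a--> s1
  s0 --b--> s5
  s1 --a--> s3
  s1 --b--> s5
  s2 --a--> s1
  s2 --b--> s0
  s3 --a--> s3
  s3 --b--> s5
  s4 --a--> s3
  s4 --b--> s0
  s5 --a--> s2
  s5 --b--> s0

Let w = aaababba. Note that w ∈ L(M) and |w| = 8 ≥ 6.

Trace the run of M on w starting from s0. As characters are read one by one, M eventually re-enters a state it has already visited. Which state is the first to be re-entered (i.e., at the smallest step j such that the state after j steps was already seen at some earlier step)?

State sequence: s0 -a-> s1 -a-> s3 -a-> s3 -b-> s5 -a-> s2 -b-> s0 -b-> s5 -a-> s2
First repeat at step 3: s3 was already visited.

The earliest repeat is at step j = 3: M is in s3, which it already visited at step i = 2.
The DFA has 6 states, so the proof of the pumping lemma guarantees a repeated state among the first 6+1 visited; the segment between the two visits is the pumpable y.

s3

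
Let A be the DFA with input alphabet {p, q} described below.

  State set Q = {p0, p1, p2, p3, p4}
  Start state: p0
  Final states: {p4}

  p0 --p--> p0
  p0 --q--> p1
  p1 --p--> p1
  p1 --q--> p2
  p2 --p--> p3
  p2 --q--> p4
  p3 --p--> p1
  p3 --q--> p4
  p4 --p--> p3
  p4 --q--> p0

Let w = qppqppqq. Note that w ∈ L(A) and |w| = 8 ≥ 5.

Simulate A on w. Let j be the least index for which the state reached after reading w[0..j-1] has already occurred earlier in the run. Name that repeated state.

p1

Run of A on w = q p p q p p q q:
  step 0: p0  (start)
  step 1: p1  (read q: p0→p1)
  step 2: p1  (read p: p1→p1)   ← first repeat (p1 seen earlier)
  step 3: p1  (read p: p1→p1)
  step 4: p2  (read q: p1→p2)
  step 5: p3  (read p: p2→p3)
  step 6: p1  (read p: p3→p1)
  step 7: p2  (read q: p1→p2)
  step 8: p4  (read q: p2→p4)

The earliest repeat is at step j = 2: A is in p1, which it already visited at step i = 1.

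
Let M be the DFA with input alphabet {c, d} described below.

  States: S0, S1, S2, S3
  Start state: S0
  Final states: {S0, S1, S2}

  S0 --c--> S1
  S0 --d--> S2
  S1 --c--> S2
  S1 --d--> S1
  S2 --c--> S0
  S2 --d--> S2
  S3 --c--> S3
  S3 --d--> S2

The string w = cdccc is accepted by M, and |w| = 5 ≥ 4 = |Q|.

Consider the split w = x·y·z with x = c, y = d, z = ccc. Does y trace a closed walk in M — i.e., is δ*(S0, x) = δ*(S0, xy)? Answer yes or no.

yes

State sequence: S0 -c-> S1 -d-> S1

After x (step 1): S1. After xy (step 2): S1.
They match, so y = d drives M around a cycle from S1 back to itself; pumping y any number of times keeps M in S1 before reading z, and xyⁱz ∈ L(M) for every i ≥ 0.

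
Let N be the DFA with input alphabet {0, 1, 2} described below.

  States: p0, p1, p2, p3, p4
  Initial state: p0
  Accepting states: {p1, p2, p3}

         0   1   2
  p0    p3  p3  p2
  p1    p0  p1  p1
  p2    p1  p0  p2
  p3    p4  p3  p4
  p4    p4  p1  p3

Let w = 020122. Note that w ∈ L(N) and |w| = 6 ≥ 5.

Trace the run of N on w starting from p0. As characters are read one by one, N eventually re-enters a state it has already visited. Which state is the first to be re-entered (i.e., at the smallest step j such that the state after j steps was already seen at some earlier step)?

p4

Run of N on w = 0 2 0 1 2 2:
  step 0: p0  (start)
  step 1: p3  (read 0: p0→p3)
  step 2: p4  (read 2: p3→p4)
  step 3: p4  (read 0: p4→p4)   ← first repeat (p4 seen earlier)
  step 4: p1  (read 1: p4→p1)
  step 5: p1  (read 2: p1→p1)
  step 6: p1  (read 2: p1→p1)

The earliest repeat is at step j = 3: N is in p4, which it already visited at step i = 2.
Since N has 5 states, any run of length ≥ 5 visits 5+1 states, so by pigeonhole some state repeats within the first 5 steps — that repeat gives the pumpable loop.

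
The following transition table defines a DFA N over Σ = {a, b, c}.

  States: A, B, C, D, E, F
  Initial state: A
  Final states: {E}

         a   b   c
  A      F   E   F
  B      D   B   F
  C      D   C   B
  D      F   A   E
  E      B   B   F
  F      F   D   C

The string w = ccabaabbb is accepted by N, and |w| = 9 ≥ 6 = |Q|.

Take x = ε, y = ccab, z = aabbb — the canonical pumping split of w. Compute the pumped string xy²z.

xy^2z = ε·ccab·ccab·aabbb = ccabccabaabbb.
Reading y = ccab takes N from A back to A, so after x·y·y the machine is still in A, and z then leads to the accepting state E. Hence ccabccabaabbb ∈ L(N).

ccabccabaabbb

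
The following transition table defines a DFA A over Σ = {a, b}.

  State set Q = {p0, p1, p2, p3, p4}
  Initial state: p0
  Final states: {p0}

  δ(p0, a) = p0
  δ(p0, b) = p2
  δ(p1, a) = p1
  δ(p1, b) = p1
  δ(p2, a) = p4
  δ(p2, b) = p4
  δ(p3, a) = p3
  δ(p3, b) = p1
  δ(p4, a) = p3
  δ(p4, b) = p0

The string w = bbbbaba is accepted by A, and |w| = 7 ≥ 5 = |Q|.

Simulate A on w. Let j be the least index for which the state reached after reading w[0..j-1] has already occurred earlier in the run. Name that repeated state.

State sequence: p0 -b-> p2 -b-> p4 -b-> p0 -b-> p2 -a-> p4 -b-> p0 -a-> p0
First repeat at step 3: p0 was already visited.

The earliest repeat is at step j = 3: A is in p0, which it already visited at step i = 0.

p0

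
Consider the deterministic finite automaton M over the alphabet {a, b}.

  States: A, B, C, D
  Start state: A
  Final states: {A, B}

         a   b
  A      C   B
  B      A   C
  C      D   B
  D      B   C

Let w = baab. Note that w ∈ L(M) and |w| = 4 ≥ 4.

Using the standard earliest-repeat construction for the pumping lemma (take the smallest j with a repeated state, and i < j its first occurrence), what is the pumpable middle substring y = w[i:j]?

Run of M on w = b a a b:
  step 0: A  (start)
  step 1: B  (read b: A→B)
  step 2: A  (read a: B→A)   ← first repeat (A seen earlier)
  step 3: C  (read a: A→C)
  step 4: B  (read b: C→B)

So i = 0, j = 2, giving x = w[0:0] = ε, y = w[0:2] = ba, z = w[2:4] = ab.
Check: |xy| = 2 ≤ 4 and |y| = 2 ≥ 1. Reading y takes M from A back to A, so every xyⁱz is accepted.
With |Q| = 4, pigeonhole forces a state repeat no later than step 4; the substring read between the first and second visits to that state can be pumped.

ba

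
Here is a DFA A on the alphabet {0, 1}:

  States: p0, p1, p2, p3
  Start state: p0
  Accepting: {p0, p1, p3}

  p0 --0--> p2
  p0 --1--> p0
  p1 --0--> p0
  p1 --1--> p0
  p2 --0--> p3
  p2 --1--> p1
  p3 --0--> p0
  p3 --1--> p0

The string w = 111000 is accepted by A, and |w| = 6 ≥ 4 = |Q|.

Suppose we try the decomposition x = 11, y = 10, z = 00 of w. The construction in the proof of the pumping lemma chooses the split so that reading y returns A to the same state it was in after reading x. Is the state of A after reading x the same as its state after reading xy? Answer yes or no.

State sequence: p0 -1-> p0 -1-> p0 -1-> p0 -0-> p2

After x (step 2): p0. After xy (step 4): p2.
They differ (p0 ≠ p2), so y is not a cycle from the state after x; this split is not the one the pumping-lemma construction produces, and pumping y need not keep the string in L(A).

no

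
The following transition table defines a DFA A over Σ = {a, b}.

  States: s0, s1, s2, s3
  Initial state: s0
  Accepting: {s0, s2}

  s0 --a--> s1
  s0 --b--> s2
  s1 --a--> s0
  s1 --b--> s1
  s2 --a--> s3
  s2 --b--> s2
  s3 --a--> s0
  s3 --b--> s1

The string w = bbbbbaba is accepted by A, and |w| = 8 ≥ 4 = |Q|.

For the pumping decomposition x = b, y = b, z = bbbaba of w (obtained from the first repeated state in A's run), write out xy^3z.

bbbbbbbaba

xy^3z = b·b·b·b·bbbaba = bbbbbbbaba.
Reading y = b takes A from s2 back to s2, so after x·y·y·y the machine is still in s2, and z then leads to the accepting state s0. Hence bbbbbbbaba ∈ L(A).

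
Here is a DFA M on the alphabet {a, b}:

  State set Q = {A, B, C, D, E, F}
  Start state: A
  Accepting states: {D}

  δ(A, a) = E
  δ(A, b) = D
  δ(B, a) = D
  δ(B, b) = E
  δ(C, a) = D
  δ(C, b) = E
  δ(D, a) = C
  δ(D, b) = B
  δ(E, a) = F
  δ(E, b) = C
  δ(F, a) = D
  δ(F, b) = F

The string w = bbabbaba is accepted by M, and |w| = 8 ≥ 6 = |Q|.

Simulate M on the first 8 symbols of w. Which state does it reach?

D

Run of M on the first 8 characters of w = b b a b b a b a:
  step 0: A  (start)
  step 1: D  (read b: A→D)
  step 2: B  (read b: D→B)
  step 3: D  (read a: B→D)
  step 4: B  (read b: D→B)
  step 5: E  (read b: B→E)
  step 6: F  (read a: E→F)
  step 7: F  (read b: F→F)
  step 8: D  (read a: F→D)

After reading 8 characters, M is in state D.
(This kind of state-tracing is the core of the pumping-lemma construction: with 6 states, pigeonhole forces a repeat within the first 6 steps.)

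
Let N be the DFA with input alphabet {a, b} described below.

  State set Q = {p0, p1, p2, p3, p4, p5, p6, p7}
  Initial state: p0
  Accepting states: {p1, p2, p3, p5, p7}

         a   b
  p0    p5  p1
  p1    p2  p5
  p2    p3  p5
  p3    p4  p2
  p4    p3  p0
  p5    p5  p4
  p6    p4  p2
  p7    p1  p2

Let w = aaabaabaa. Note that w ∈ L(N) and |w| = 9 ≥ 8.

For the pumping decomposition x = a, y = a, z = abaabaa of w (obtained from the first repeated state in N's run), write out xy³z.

xy^3z = a·a·a·a·abaabaa = aaaaabaabaa.
Reading y = a takes N from p5 back to p5, so after x·y·y·y the machine is still in p5, and z then leads to the accepting state p5. Hence aaaaabaabaa ∈ L(N).

aaaaabaabaa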